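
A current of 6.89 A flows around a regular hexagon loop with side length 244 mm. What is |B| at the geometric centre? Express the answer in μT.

Each side is a finite straight segment at perpendicular distance d = a/(2 tan(π/6)) = 0.2113 m from the centre, with end-angles ±π/6.
One side contributes B₁ = (μ₀I/4πd)·2 sin(π/6) = 3.26×10⁻⁶ T.
All 6 sides add in the same direction: B = 6 × 3.26×10⁻⁶ = 1.96×10⁻⁵ T.

B ≈ 19.6 μT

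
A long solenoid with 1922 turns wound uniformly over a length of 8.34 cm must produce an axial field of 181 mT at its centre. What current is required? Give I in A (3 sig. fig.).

I ≈ 6.25 A

Inside a long solenoid B = μ₀nI with n = 2.305×10⁴ m⁻¹, so I = B/(μ₀n).
I = 0.181 / (4π×10⁻⁷ × 2.305×10⁴) = 6.25 A.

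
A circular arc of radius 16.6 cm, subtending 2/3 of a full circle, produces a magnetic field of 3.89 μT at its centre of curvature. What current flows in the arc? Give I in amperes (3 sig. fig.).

For a circular arc, B = μ₀Iφ/(4πR) with φ in radians; here φ = 4.189 rad.
So I = 4πRB/(μ₀φ) = 4π × 0.166 × 3.89×10⁻⁶ / (4π×10⁻⁷ × 4.189) = 1.54 A.

I ≈ 1.54 A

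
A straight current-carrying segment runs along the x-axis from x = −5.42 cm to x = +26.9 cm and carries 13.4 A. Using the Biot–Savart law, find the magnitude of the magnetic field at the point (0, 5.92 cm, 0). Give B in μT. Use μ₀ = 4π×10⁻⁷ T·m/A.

For a finite straight segment, B = (μ₀I/4πd)(sinθ₁ + sinθ₂), where θ₁, θ₂ are the angles from the perpendicular to each end.
The perpendicular distance is d = 0.0592 m; the end-offsets along the wire are a = 0.0542 m and b = 0.269 m.
sinθ₁ = 0.0542/√(0.0542²+0.0592²) = 0.6753; sinθ₂ = 0.269/√(0.269²+0.0592²) = 0.9766.
B = (4π×10⁻⁷ × 13.4) / (4π × 0.0592) × (0.6753 + 0.9766) = 3.74×10⁻⁵ T.

B ≈ 37.4 μT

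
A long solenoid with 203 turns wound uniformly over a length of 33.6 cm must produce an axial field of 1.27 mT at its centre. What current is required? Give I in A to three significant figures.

I ≈ 1.67 A

Inside a long solenoid B = μ₀nI with n = 604.2 m⁻¹, so I = B/(μ₀n).
I = 1.27×10⁻³ / (4π×10⁻⁷ × 604.2) = 1.67 A.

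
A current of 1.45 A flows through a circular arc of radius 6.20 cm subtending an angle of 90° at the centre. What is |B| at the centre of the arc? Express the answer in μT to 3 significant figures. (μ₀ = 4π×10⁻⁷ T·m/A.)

The Biot–Savart field of a circular arc at its centre is B = μ₀Iφ/(4πR), with φ = 1.571 rad.
B = (4π×10⁻⁷ × 1.45 × 1.571) / (4π × 0.062) = 3.67×10⁻⁶ T.

B ≈ 3.67 μT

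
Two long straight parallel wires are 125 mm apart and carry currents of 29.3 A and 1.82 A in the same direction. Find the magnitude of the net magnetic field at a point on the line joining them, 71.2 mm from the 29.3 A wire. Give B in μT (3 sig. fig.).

Each long wire gives B = μ₀I/(2πd). Distances are d₁ = 0.0712 m and d₂ = 0.0538 m.
B₁ = 8.23×10⁻⁵ T, B₂ = 6.77×10⁻⁶ T.
Between parallel currents the two contributions point in opposite directions, so they subtract. B = |B₁ − B₂| = |8.23×10⁻⁵ − 6.77×10⁻⁶| = 7.55×10⁻⁵ T.

B ≈ 75.5 μT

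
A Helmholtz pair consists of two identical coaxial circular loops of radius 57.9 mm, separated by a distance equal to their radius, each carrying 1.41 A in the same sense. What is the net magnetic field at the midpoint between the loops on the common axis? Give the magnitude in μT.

B ≈ 21.9 μT

Each loop contributes B = μ₀IR²/[2(R²+z²)^(3/2)] on the axis, with z measured from that loop.
Loop 1 (z = 0.02895 m): B₁ = 1.09×10⁻⁵ T. Loop 2 (z = 0.02895 m): B₂ = 1.09×10⁻⁵ T.
The fields add: B = B₁ + B₂ = 2.19×10⁻⁵ T.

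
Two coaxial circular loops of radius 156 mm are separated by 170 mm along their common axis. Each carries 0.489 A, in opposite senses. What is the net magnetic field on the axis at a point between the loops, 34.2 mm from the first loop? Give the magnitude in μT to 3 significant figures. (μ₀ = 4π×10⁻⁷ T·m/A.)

B ≈ 0.991 μT

Each loop contributes B = μ₀IR²/[2(R²+z²)^(3/2)] on the axis, with z measured from that loop.
Loop 1 (z = 0.0342 m): B₁ = 1.84×10⁻⁶ T. Loop 2 (z = 0.1358 m): B₂ = 8.45×10⁻⁷ T.
The fields oppose: B = |B₁ − B₂| = 9.91×10⁻⁷ T.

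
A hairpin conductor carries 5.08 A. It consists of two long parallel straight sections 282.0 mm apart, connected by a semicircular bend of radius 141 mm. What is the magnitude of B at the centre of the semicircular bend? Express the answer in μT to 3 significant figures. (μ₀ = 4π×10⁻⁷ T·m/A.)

The semicircular arc contributes B_arc = μ₀I·π/(4πR) = μ₀I/(4R) = 1.13×10⁻⁵ T.
Each semi-infinite lead is at perpendicular distance R = 0.141 m from the centre, with the perpendicular foot at its near end, so it contributes μ₀I/(4πR); both point the same way, together 7.21×10⁻⁶ T.
Arc and leads all point the same direction: B = 1.13×10⁻⁵ + 7.21×10⁻⁶ = 1.85×10⁻⁵ T.

B ≈ 18.5 μT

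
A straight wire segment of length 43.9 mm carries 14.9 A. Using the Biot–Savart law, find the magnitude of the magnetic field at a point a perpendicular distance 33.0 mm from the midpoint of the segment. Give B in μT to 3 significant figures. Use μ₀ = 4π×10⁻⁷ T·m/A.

For a finite straight segment, B = (μ₀I/4πd)(sinθ₁ + sinθ₂), where θ₁, θ₂ are the angles from the perpendicular to each end.
The perpendicular from the point meets the wire at its midpoint, so each end is L/2 = 0.02195 m away along the wire.
sinθ₁ = 0.02195/√(0.02195²+0.033²) = 0.5538; sinθ₂ = 0.02195/√(0.02195²+0.033²) = 0.5538.
B = (4π×10⁻⁷ × 14.9) / (4π × 0.033) × (0.5538 + 0.5538) = 5.00×10⁻⁵ T.

B ≈ 50.0 μT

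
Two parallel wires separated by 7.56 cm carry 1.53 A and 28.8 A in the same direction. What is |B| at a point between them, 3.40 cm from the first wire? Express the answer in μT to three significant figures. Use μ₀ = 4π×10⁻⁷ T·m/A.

B ≈ 129 μT

Each long wire gives B = μ₀I/(2πd). Distances are d₁ = 0.034 m and d₂ = 0.0416 m.
B₁ = 9.00×10⁻⁶ T, B₂ = 1.38×10⁻⁴ T.
Between parallel currents the two contributions point in opposite directions, so they subtract. B = |B₁ − B₂| = |9.00×10⁻⁶ − 1.38×10⁻⁴| = 1.29×10⁻⁴ T.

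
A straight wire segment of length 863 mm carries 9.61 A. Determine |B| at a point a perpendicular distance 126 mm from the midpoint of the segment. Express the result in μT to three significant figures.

For a finite straight segment, B = (μ₀I/4πd)(sinθ₁ + sinθ₂), where θ₁, θ₂ are the angles from the perpendicular to each end.
The perpendicular from the point meets the wire at its midpoint, so each end is L/2 = 0.4315 m away along the wire.
sinθ₁ = 0.4315/√(0.4315²+0.126²) = 0.9599; sinθ₂ = 0.4315/√(0.4315²+0.126²) = 0.9599.
B = (4π×10⁻⁷ × 9.61) / (4π × 0.126) × (0.9599 + 0.9599) = 1.46×10⁻⁵ T.

B ≈ 14.6 μT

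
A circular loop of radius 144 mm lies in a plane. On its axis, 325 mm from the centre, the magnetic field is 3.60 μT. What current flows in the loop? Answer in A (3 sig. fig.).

On the axis of a loop, B = μ₀IR²/[2(R²+z²)^(3/2)], so I = 2B(R²+z²)^(3/2)/(μ₀R²).
R² + z² = 0.02074 + 0.1056 = 0.1264 m²; raised to 3/2 gives 4.49×10⁻² m³.
I = 2 × 3.60×10⁻⁶ × 4.49×10⁻² / (1.26×10⁻⁶ × 0.02074) = 12.4 A.

I ≈ 12.4 A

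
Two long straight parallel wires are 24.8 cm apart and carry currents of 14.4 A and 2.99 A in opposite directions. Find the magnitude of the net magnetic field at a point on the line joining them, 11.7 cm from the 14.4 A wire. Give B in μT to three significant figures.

Each long wire gives B = μ₀I/(2πd). Distances are d₁ = 0.117 m and d₂ = 0.131 m.
B₁ = 2.46×10⁻⁵ T, B₂ = 4.56×10⁻⁶ T.
Between antiparallel currents both contributions point the same way, so they add. B = B₁ + B₂ = 2.46×10⁻⁵ + 4.56×10⁻⁶ = 2.92×10⁻⁵ T.

B ≈ 29.2 μT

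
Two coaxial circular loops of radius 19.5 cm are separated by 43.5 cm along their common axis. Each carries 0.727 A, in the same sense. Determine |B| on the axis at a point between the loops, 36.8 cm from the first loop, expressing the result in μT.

Each loop contributes B = μ₀IR²/[2(R²+z²)^(3/2)] on the axis, with z measured from that loop.
Loop 1 (z = 0.368 m): B₁ = 2.40×10⁻⁷ T. Loop 2 (z = 0.067 m): B₂ = 1.98×10⁻⁶ T.
The fields add: B = B₁ + B₂ = 2.22×10⁻⁶ T.

B ≈ 2.22 μT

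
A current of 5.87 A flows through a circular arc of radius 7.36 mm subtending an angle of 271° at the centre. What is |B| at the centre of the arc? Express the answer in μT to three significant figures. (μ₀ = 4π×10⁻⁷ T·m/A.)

The Biot–Savart field of a circular arc at its centre is B = μ₀Iφ/(4πR), with φ = 4.73 rad.
B = (4π×10⁻⁷ × 5.87 × 4.73) / (4π × 0.00736) = 3.77×10⁻⁴ T.

B ≈ 377 μT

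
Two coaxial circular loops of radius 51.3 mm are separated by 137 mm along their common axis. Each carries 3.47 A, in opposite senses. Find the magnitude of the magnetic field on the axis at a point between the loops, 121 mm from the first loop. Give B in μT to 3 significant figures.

Each loop contributes B = μ₀IR²/[2(R²+z²)^(3/2)] on the axis, with z measured from that loop.
Loop 1 (z = 0.121 m): B₁ = 2.53×10⁻⁶ T. Loop 2 (z = 0.016 m): B₂ = 3.70×10⁻⁵ T.
The fields oppose: B = |B₁ − B₂| = 3.44×10⁻⁵ T.

B ≈ 34.4 μT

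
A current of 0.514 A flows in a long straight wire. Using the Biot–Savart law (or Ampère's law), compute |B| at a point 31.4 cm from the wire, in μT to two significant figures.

For an infinitely long straight wire, B = μ₀I/(2πd).
B = (4π×10⁻⁷ × 0.514) / (2π × 0.314) = 3.27×10⁻⁷ T.

B ≈ 0.33 μT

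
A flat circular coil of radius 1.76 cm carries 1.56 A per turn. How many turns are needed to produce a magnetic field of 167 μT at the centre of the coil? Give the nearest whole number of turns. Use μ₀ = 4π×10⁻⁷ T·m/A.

N = 3

For an N-turn coil, B = Nμ₀I/(2R). A single turn gives B₁ = 5.57×10⁻⁵ T with R = 0.0176 m.
N = B/B₁ = 1.67×10⁻⁴ / 5.57×10⁻⁵ = 3.00.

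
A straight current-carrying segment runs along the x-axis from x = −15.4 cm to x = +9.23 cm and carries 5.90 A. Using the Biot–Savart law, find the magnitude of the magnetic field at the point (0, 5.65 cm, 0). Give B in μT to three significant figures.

B ≈ 18.7 μT

For a finite straight segment, B = (μ₀I/4πd)(sinθ₁ + sinθ₂), where θ₁, θ₂ are the angles from the perpendicular to each end.
The perpendicular distance is d = 0.0565 m; the end-offsets along the wire are a = 0.154 m and b = 0.0923 m.
sinθ₁ = 0.154/√(0.154²+0.0565²) = 0.9388; sinθ₂ = 0.0923/√(0.0923²+0.0565²) = 0.8529.
B = (4π×10⁻⁷ × 5.90) / (4π × 0.0565) × (0.9388 + 0.8529) = 1.87×10⁻⁵ T.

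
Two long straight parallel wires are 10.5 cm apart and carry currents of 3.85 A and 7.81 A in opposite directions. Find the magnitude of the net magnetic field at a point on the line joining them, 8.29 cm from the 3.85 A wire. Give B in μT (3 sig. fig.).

B ≈ 80.0 μT

Each long wire gives B = μ₀I/(2πd). Distances are d₁ = 0.0829 m and d₂ = 0.0221 m.
B₁ = 9.29×10⁻⁶ T, B₂ = 7.07×10⁻⁵ T.
Between antiparallel currents both contributions point the same way, so they add. B = B₁ + B₂ = 9.29×10⁻⁶ + 7.07×10⁻⁵ = 8.00×10⁻⁵ T.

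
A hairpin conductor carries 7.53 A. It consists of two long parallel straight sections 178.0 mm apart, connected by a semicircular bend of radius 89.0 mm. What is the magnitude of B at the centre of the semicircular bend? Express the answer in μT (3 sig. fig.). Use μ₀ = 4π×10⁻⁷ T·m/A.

The semicircular arc contributes B_arc = μ₀I·π/(4πR) = μ₀I/(4R) = 2.66×10⁻⁵ T.
Each semi-infinite lead is at perpendicular distance R = 0.089 m from the centre, with the perpendicular foot at its near end, so it contributes μ₀I/(4πR); both point the same way, together 1.69×10⁻⁵ T.
Arc and leads all point the same direction: B = 2.66×10⁻⁵ + 1.69×10⁻⁵ = 4.35×10⁻⁵ T.

B ≈ 43.5 μT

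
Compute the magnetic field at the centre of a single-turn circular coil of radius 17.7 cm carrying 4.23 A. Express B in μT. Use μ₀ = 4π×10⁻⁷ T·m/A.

B ≈ 15.0 μT

At the centre of a circular loop the Biot–Savart law gives B = μ₀I/(2R).
B = (4π×10⁻⁷ × 4.23) / (2 × 0.177) = 1.50×10⁻⁵ T.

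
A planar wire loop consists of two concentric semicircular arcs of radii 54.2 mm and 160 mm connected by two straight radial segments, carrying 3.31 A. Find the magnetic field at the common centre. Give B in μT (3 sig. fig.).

The radial connectors point toward the centre, so dl × r̂ = 0 and they contribute nothing.
Each semicircle gives μ₀I/(4R): inner arc 1.92×10⁻⁵ T, outer arc 6.50×10⁻⁶ T.
The two arcs carry current in opposite angular senses, so their fields oppose: B = |1.92×10⁻⁵ − 6.50×10⁻⁶| = 1.27×10⁻⁵ T.

B ≈ 12.7 μT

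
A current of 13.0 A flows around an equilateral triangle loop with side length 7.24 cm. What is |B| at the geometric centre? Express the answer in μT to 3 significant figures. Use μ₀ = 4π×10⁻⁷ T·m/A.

B ≈ 323 μT

Each side is a finite straight segment at perpendicular distance d = a/(2 tan(π/3)) = 0.0209 m from the centre, with end-angles ±π/3.
One side contributes B₁ = (μ₀I/4πd)·2 sin(π/3) = 1.08×10⁻⁴ T.
All 3 sides add in the same direction: B = 3 × 1.08×10⁻⁴ = 3.23×10⁻⁴ T.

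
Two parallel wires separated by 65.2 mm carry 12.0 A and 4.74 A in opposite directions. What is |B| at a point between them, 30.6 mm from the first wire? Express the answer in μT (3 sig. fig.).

Each long wire gives B = μ₀I/(2πd). Distances are d₁ = 0.0306 m and d₂ = 0.0346 m.
B₁ = 7.84×10⁻⁵ T, B₂ = 2.74×10⁻⁵ T.
Between antiparallel currents both contributions point the same way, so they add. B = B₁ + B₂ = 7.84×10⁻⁵ + 2.74×10⁻⁵ = 1.06×10⁻⁴ T.

B ≈ 106 μT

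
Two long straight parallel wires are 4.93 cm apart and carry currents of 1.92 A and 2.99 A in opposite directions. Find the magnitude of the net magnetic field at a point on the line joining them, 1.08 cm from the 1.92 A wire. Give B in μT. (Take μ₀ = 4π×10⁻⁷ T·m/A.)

Each long wire gives B = μ₀I/(2πd). Distances are d₁ = 0.0108 m and d₂ = 0.0385 m.
B₁ = 3.56×10⁻⁵ T, B₂ = 1.55×10⁻⁵ T.
Between antiparallel currents both contributions point the same way, so they add. B = B₁ + B₂ = 3.56×10⁻⁵ + 1.55×10⁻⁵ = 5.11×10⁻⁵ T.

B ≈ 51.1 μT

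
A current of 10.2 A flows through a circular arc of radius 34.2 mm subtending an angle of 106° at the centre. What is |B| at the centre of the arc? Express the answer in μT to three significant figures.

The Biot–Savart field of a circular arc at its centre is B = μ₀Iφ/(4πR), with φ = 1.85 rad.
B = (4π×10⁻⁷ × 10.2 × 1.85) / (4π × 0.0342) = 5.52×10⁻⁵ T.

B ≈ 55.2 μT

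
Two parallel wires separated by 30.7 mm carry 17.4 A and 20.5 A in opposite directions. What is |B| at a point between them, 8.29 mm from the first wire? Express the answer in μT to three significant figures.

Each long wire gives B = μ₀I/(2πd). Distances are d₁ = 0.00829 m and d₂ = 0.02241 m.
B₁ = 4.20×10⁻⁴ T, B₂ = 1.83×10⁻⁴ T.
Between antiparallel currents both contributions point the same way, so they add. B = B₁ + B₂ = 4.20×10⁻⁴ + 1.83×10⁻⁴ = 6.03×10⁻⁴ T.

B ≈ 603 μT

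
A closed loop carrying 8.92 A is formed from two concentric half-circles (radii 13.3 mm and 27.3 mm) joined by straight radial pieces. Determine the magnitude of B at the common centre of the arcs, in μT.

B ≈ 108 μT

The radial connectors point toward the centre, so dl × r̂ = 0 and they contribute nothing.
Each semicircle gives μ₀I/(4R): inner arc 2.11×10⁻⁴ T, outer arc 1.03×10⁻⁴ T.
The two arcs carry current in opposite angular senses, so their fields oppose: B = |2.11×10⁻⁴ − 1.03×10⁻⁴| = 1.08×10⁻⁴ T.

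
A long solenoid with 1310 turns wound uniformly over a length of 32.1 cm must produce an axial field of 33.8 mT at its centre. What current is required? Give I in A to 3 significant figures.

Inside a long solenoid B = μ₀nI with n = 4081 m⁻¹, so I = B/(μ₀n).
I = 3.38×10⁻² / (4π×10⁻⁷ × 4081) = 6.59 A.

I ≈ 6.59 A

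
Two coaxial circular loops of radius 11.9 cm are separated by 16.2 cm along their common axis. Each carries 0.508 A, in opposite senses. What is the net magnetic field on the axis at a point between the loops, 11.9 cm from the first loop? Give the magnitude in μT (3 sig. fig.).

B ≈ 1.28 μT

Each loop contributes B = μ₀IR²/[2(R²+z²)^(3/2)] on the axis, with z measured from that loop.
Loop 1 (z = 0.119 m): B₁ = 9.48×10⁻⁷ T. Loop 2 (z = 0.043 m): B₂ = 2.23×10⁻⁶ T.
The fields oppose: B = |B₁ − B₂| = 1.28×10⁻⁶ T.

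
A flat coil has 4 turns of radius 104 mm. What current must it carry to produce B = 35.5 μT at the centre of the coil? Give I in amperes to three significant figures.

For an N-turn coil, B = Nμ₀I/(2R) with R = 0.104 m, so I = 2RB/(Nμ₀) = 2 × 0.104 × 3.55×10⁻⁵ / (4 × 4π×10⁻⁷) = 1.47 A.

I ≈ 1.47 A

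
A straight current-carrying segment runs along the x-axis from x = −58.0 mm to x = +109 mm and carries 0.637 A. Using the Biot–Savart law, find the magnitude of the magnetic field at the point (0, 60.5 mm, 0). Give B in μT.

For a finite straight segment, B = (μ₀I/4πd)(sinθ₁ + sinθ₂), where θ₁, θ₂ are the angles from the perpendicular to each end.
The perpendicular distance is d = 0.0605 m; the end-offsets along the wire are a = 0.058 m and b = 0.109 m.
sinθ₁ = 0.058/√(0.058²+0.0605²) = 0.6920; sinθ₂ = 0.109/√(0.109²+0.0605²) = 0.8743.
B = (4π×10⁻⁷ × 0.637) / (4π × 0.0605) × (0.6920 + 0.8743) = 1.65×10⁻⁶ T.

B ≈ 1.65 μT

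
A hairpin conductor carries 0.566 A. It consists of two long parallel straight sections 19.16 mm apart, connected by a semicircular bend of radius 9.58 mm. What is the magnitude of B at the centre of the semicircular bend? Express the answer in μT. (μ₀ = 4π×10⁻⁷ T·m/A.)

The semicircular arc contributes B_arc = μ₀I·π/(4πR) = μ₀I/(4R) = 1.86×10⁻⁵ T.
Each semi-infinite lead is at perpendicular distance R = 0.00958 m from the centre, with the perpendicular foot at its near end, so it contributes μ₀I/(4πR); both point the same way, together 1.18×10⁻⁵ T.
Arc and leads all point the same direction: B = 1.86×10⁻⁵ + 1.18×10⁻⁵ = 3.04×10⁻⁵ T.

B ≈ 30.4 μT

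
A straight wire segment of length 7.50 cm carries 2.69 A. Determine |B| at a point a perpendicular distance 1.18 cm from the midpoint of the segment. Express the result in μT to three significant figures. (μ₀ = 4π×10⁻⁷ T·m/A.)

B ≈ 43.5 μT

For a finite straight segment, B = (μ₀I/4πd)(sinθ₁ + sinθ₂), where θ₁, θ₂ are the angles from the perpendicular to each end.
The perpendicular from the point meets the wire at its midpoint, so each end is L/2 = 0.0375 m away along the wire.
sinθ₁ = 0.0375/√(0.0375²+0.0118²) = 0.9539; sinθ₂ = 0.0375/√(0.0375²+0.0118²) = 0.9539.
B = (4π×10⁻⁷ × 2.69) / (4π × 0.0118) × (0.9539 + 0.9539) = 4.35×10⁻⁵ T.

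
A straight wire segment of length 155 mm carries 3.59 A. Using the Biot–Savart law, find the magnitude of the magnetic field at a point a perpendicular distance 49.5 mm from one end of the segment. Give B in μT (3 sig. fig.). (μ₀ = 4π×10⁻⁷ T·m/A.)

B ≈ 6.91 μT

For a finite straight segment, B = (μ₀I/4πd)(sinθ₁ + sinθ₂), where θ₁, θ₂ are the angles from the perpendicular to each end.
The perpendicular foot is at one end, so the two end-offsets along the wire are 0 and L = 0.155 m.
sinθ₁ = 0/√(0²+0.0495²) = 0.0000; sinθ₂ = 0.155/√(0.155²+0.0495²) = 0.9526.
B = (4π×10⁻⁷ × 3.59) / (4π × 0.0495) × (0.0000 + 0.9526) = 6.91×10⁻⁶ T.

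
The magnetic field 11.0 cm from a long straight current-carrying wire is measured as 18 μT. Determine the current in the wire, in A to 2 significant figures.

For a long straight wire B = μ₀I/(2πd), so I = 2πdB/μ₀.
I = 2π × 0.11 × 1.80×10⁻⁵ / (4π×10⁻⁷) = 9.90 A.

I ≈ 9.9 A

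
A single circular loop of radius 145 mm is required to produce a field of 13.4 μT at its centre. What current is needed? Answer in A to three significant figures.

I ≈ 3.09 A

At the centre of a circular loop B = μ₀I/(2R), so I = 2RB/μ₀.
With R = 0.145 m, I = 2 × 0.145 × 1.34×10⁻⁵ / (4π×10⁻⁷) = 3.09 A.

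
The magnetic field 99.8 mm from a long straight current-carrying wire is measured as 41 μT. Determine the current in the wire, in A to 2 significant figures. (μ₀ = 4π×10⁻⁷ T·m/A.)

I ≈ 20 A

For a long straight wire B = μ₀I/(2πd), so I = 2πdB/μ₀.
I = 2π × 0.0998 × 4.10×10⁻⁵ / (4π×10⁻⁷) = 20.5 A.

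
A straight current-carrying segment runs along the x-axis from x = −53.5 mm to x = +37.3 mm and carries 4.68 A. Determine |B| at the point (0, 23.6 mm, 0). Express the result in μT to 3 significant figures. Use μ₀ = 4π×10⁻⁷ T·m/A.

For a finite straight segment, B = (μ₀I/4πd)(sinθ₁ + sinθ₂), where θ₁, θ₂ are the angles from the perpendicular to each end.
The perpendicular distance is d = 0.0236 m; the end-offsets along the wire are a = 0.0535 m and b = 0.0373 m.
sinθ₁ = 0.0535/√(0.0535²+0.0236²) = 0.9149; sinθ₂ = 0.0373/√(0.0373²+0.0236²) = 0.8451.
B = (4π×10⁻⁷ × 4.68) / (4π × 0.0236) × (0.9149 + 0.8451) = 3.49×10⁻⁵ T.

B ≈ 34.9 μT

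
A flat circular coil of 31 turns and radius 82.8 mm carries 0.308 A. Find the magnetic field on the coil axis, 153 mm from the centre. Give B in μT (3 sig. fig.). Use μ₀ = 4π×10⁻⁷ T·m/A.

B ≈ 7.81 μT

For an N-turn flat coil, B = Nμ₀IR²/[2(R²+z²)^(3/2)] with R = 0.0828 m, z = 0.153 m.
B = 31 × 2.52×10⁻⁷ T = 7.81×10⁻⁶ T.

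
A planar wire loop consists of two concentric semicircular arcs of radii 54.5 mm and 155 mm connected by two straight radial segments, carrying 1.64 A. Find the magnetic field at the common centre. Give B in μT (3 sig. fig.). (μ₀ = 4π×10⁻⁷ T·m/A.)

B ≈ 6.13 μT

The radial connectors point toward the centre, so dl × r̂ = 0 and they contribute nothing.
Each semicircle gives μ₀I/(4R): inner arc 9.45×10⁻⁶ T, outer arc 3.32×10⁻⁶ T.
The two arcs carry current in opposite angular senses, so their fields oppose: B = |9.45×10⁻⁶ − 3.32×10⁻⁶| = 6.13×10⁻⁶ T.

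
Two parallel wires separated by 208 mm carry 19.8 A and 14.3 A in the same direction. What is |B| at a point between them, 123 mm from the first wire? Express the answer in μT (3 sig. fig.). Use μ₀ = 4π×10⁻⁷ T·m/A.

Each long wire gives B = μ₀I/(2πd). Distances are d₁ = 0.123 m and d₂ = 0.085 m.
B₁ = 3.22×10⁻⁵ T, B₂ = 3.36×10⁻⁵ T.
Between parallel currents the two contributions point in opposite directions, so they subtract. B = |B₁ − B₂| = |3.22×10⁻⁵ − 3.36×10⁻⁵| = 1.45×10⁻⁶ T.

B ≈ 1.45 μT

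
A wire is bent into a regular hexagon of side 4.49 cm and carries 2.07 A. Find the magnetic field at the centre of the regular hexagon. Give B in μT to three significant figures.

B ≈ 31.9 μT

Each side is a finite straight segment at perpendicular distance d = a/(2 tan(π/6)) = 0.03888 m from the centre, with end-angles ±π/6.
One side contributes B₁ = (μ₀I/4πd)·2 sin(π/6) = 5.32×10⁻⁶ T.
All 6 sides add in the same direction: B = 6 × 5.32×10⁻⁶ = 3.19×10⁻⁵ T.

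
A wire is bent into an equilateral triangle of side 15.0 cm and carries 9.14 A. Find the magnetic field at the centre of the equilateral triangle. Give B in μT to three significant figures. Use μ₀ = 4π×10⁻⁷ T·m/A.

Each side is a finite straight segment at perpendicular distance d = a/(2 tan(π/3)) = 0.0433 m from the centre, with end-angles ±π/3.
One side contributes B₁ = (μ₀I/4πd)·2 sin(π/3) = 3.66×10⁻⁵ T.
All 3 sides add in the same direction: B = 3 × 3.66×10⁻⁵ = 1.10×10⁻⁴ T.

B ≈ 110 μT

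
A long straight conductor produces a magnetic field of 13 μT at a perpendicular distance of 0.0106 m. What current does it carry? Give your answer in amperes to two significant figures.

For a long straight wire B = μ₀I/(2πd), so I = 2πdB/μ₀.
I = 2π × 0.0106 × 1.30×10⁻⁵ / (4π×10⁻⁷) = 0.689 A.

I ≈ 0.69 A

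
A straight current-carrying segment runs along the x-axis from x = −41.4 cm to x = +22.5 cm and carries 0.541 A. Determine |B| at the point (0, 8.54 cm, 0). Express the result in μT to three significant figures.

For a finite straight segment, B = (μ₀I/4πd)(sinθ₁ + sinθ₂), where θ₁, θ₂ are the angles from the perpendicular to each end.
The perpendicular distance is d = 0.0854 m; the end-offsets along the wire are a = 0.414 m and b = 0.225 m.
sinθ₁ = 0.414/√(0.414²+0.0854²) = 0.9794; sinθ₂ = 0.225/√(0.225²+0.0854²) = 0.9349.
B = (4π×10⁻⁷ × 0.541) / (4π × 0.0854) × (0.9794 + 0.9349) = 1.21×10⁻⁶ T.

B ≈ 1.21 μT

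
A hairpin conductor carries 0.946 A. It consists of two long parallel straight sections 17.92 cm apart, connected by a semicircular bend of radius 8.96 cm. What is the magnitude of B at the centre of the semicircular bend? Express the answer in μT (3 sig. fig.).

B ≈ 5.43 μT

The semicircular arc contributes B_arc = μ₀I·π/(4πR) = μ₀I/(4R) = 3.32×10⁻⁶ T.
Each semi-infinite lead is at perpendicular distance R = 0.0896 m from the centre, with the perpendicular foot at its near end, so it contributes μ₀I/(4πR); both point the same way, together 2.11×10⁻⁶ T.
Arc and leads all point the same direction: B = 3.32×10⁻⁶ + 2.11×10⁻⁶ = 5.43×10⁻⁶ T.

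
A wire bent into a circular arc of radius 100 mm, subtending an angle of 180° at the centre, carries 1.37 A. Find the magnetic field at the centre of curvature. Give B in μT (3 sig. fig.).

B ≈ 4.30 μT

The Biot–Savart field of a circular arc at its centre is B = μ₀Iφ/(4πR), with φ = 3.142 rad.
B = (4π×10⁻⁷ × 1.37 × 3.142) / (4π × 0.1) = 4.30×10⁻⁶ T.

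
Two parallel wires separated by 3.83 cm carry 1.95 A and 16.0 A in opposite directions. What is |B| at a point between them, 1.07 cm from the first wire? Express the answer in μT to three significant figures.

B ≈ 152 μT

Each long wire gives B = μ₀I/(2πd). Distances are d₁ = 0.0107 m and d₂ = 0.0276 m.
B₁ = 3.64×10⁻⁵ T, B₂ = 1.16×10⁻⁴ T.
Between antiparallel currents both contributions point the same way, so they add. B = B₁ + B₂ = 3.64×10⁻⁵ + 1.16×10⁻⁴ = 1.52×10⁻⁴ T.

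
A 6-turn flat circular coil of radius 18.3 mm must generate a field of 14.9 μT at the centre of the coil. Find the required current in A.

I ≈ 0.0723 A

For an N-turn coil, B = Nμ₀I/(2R) with R = 0.0183 m, so I = 2RB/(Nμ₀) = 2 × 0.0183 × 1.49×10⁻⁵ / (6 × 4π×10⁻⁷) = 7.23×10⁻² A.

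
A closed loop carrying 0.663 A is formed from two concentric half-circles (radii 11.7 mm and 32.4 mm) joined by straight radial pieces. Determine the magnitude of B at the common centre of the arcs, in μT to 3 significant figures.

B ≈ 11.4 μT

The radial connectors point toward the centre, so dl × r̂ = 0 and they contribute nothing.
Each semicircle gives μ₀I/(4R): inner arc 1.78×10⁻⁵ T, outer arc 6.43×10⁻⁶ T.
The two arcs carry current in opposite angular senses, so their fields oppose: B = |1.78×10⁻⁵ − 6.43×10⁻⁶| = 1.14×10⁻⁵ T.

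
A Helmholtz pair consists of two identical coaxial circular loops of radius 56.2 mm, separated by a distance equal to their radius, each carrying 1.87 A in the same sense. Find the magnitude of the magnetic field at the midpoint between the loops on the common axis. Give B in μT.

B ≈ 29.9 μT

Each loop contributes B = μ₀IR²/[2(R²+z²)^(3/2)] on the axis, with z measured from that loop.
Loop 1 (z = 0.0281 m): B₁ = 1.50×10⁻⁵ T. Loop 2 (z = 0.0281 m): B₂ = 1.50×10⁻⁵ T.
The fields add: B = B₁ + B₂ = 2.99×10⁻⁵ T.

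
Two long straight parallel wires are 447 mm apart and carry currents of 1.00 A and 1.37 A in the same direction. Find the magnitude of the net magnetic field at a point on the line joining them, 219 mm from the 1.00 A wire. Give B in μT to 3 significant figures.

Each long wire gives B = μ₀I/(2πd). Distances are d₁ = 0.219 m and d₂ = 0.228 m.
B₁ = 9.13×10⁻⁷ T, B₂ = 1.20×10⁻⁶ T.
Between parallel currents the two contributions point in opposite directions, so they subtract. B = |B₁ − B₂| = |9.13×10⁻⁷ − 1.20×10⁻⁶| = 2.89×10⁻⁷ T.

B ≈ 0.289 μT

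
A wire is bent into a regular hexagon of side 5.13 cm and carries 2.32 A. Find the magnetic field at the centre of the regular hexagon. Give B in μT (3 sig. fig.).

Each side is a finite straight segment at perpendicular distance d = a/(2 tan(π/6)) = 0.04443 m from the centre, with end-angles ±π/6.
One side contributes B₁ = (μ₀I/4πd)·2 sin(π/6) = 5.22×10⁻⁶ T.
All 6 sides add in the same direction: B = 6 × 5.22×10⁻⁶ = 3.13×10⁻⁵ T.

B ≈ 31.3 μT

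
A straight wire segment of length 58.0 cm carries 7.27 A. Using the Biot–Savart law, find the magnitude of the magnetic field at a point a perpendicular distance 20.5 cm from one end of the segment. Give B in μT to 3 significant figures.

B ≈ 3.34 μT

For a finite straight segment, B = (μ₀I/4πd)(sinθ₁ + sinθ₂), where θ₁, θ₂ are the angles from the perpendicular to each end.
The perpendicular foot is at one end, so the two end-offsets along the wire are 0 and L = 0.58 m.
sinθ₁ = 0/√(0²+0.205²) = 0.0000; sinθ₂ = 0.58/√(0.58²+0.205²) = 0.9428.
B = (4π×10⁻⁷ × 7.27) / (4π × 0.205) × (0.0000 + 0.9428) = 3.34×10⁻⁶ T.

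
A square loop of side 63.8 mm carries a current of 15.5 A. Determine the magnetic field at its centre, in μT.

Each side is a finite straight segment at perpendicular distance d = a/(2 tan(π/4)) = 0.0319 m from the centre, with end-angles ±π/4.
One side contributes B₁ = (μ₀I/4πd)·2 sin(π/4) = 6.87×10⁻⁵ T.
All 4 sides add in the same direction: B = 4 × 6.87×10⁻⁵ = 2.75×10⁻⁴ T.

B ≈ 275 μT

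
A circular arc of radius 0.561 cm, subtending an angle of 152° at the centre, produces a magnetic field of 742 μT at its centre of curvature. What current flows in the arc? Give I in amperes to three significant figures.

For a circular arc, B = μ₀Iφ/(4πR) with φ in radians; here φ = 2.653 rad.
So I = 4πRB/(μ₀φ) = 4π × 0.00561 × 7.42×10⁻⁴ / (4π×10⁻⁷ × 2.653) = 15.7 A.

I ≈ 15.7 A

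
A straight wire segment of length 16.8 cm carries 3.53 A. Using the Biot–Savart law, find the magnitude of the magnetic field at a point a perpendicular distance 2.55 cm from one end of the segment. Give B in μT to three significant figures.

For a finite straight segment, B = (μ₀I/4πd)(sinθ₁ + sinθ₂), where θ₁, θ₂ are the angles from the perpendicular to each end.
The perpendicular foot is at one end, so the two end-offsets along the wire are 0 and L = 0.168 m.
sinθ₁ = 0/√(0²+0.0255²) = 0.0000; sinθ₂ = 0.168/√(0.168²+0.0255²) = 0.9887.
B = (4π×10⁻⁷ × 3.53) / (4π × 0.0255) × (0.0000 + 0.9887) = 1.37×10⁻⁵ T.

B ≈ 13.7 μT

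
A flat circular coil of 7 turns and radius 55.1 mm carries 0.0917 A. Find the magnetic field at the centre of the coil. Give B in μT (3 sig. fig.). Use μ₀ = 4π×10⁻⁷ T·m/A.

For an N-turn flat coil, B = Nμ₀I/(2R) with R = 0.0551 m.
B = 7 × 1.05×10⁻⁶ T = 7.32×10⁻⁶ T.

B ≈ 7.32 μT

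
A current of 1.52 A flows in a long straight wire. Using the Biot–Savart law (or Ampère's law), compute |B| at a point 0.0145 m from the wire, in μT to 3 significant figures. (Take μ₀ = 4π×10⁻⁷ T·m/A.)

B ≈ 21.0 μT

For an infinitely long straight wire, B = μ₀I/(2πd).
B = (4π×10⁻⁷ × 1.52) / (2π × 0.0145) = 2.10×10⁻⁵ T.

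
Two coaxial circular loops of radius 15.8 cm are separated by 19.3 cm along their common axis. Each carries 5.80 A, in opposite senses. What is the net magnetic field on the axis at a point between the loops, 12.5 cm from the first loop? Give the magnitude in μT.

B ≈ 6.75 μT

Each loop contributes B = μ₀IR²/[2(R²+z²)^(3/2)] on the axis, with z measured from that loop.
Loop 1 (z = 0.125 m): B₁ = 1.11×10⁻⁵ T. Loop 2 (z = 0.068 m): B₂ = 1.79×10⁻⁵ T.
The fields oppose: B = |B₁ − B₂| = 6.75×10⁻⁶ T.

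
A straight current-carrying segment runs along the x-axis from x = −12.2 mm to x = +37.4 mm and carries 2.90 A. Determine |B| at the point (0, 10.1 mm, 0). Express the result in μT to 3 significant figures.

For a finite straight segment, B = (μ₀I/4πd)(sinθ₁ + sinθ₂), where θ₁, θ₂ are the angles from the perpendicular to each end.
The perpendicular distance is d = 0.0101 m; the end-offsets along the wire are a = 0.0122 m and b = 0.0374 m.
sinθ₁ = 0.0122/√(0.0122²+0.0101²) = 0.7703; sinθ₂ = 0.0374/√(0.0374²+0.0101²) = 0.9654.
B = (4π×10⁻⁷ × 2.90) / (4π × 0.0101) × (0.7703 + 0.9654) = 4.98×10⁻⁵ T.

B ≈ 49.8 μT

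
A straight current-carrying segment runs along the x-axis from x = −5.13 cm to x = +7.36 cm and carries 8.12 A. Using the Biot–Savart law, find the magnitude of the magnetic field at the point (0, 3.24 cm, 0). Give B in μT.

B ≈ 44.1 μT

For a finite straight segment, B = (μ₀I/4πd)(sinθ₁ + sinθ₂), where θ₁, θ₂ are the angles from the perpendicular to each end.
The perpendicular distance is d = 0.0324 m; the end-offsets along the wire are a = 0.0513 m and b = 0.0736 m.
sinθ₁ = 0.0513/√(0.0513²+0.0324²) = 0.8455; sinθ₂ = 0.0736/√(0.0736²+0.0324²) = 0.9152.
B = (4π×10⁻⁷ × 8.12) / (4π × 0.0324) × (0.8455 + 0.9152) = 4.41×10⁻⁵ T.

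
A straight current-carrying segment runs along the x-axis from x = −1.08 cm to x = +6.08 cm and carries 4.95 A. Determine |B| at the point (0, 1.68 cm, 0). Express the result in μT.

B ≈ 44.3 μT

For a finite straight segment, B = (μ₀I/4πd)(sinθ₁ + sinθ₂), where θ₁, θ₂ are the angles from the perpendicular to each end.
The perpendicular distance is d = 0.0168 m; the end-offsets along the wire are a = 0.0108 m and b = 0.0608 m.
sinθ₁ = 0.0108/√(0.0108²+0.0168²) = 0.5408; sinθ₂ = 0.0608/√(0.0608²+0.0168²) = 0.9639.
B = (4π×10⁻⁷ × 4.95) / (4π × 0.0168) × (0.5408 + 0.9639) = 4.43×10⁻⁵ T.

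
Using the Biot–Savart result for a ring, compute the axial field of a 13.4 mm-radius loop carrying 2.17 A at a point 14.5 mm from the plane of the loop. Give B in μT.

On the axis of a circular loop, B = μ₀IR² / [2(R²+z²)^(3/2)].
R² + z² = (0.0134)² + (0.0145)² = 0.0003898 m², and (R²+z²)^(3/2) = 7.70×10⁻⁶ m³.
B = (4π×10⁻⁷ × 2.17 × 0.0001796) / (2 × 7.70×10⁻⁶) = 3.18×10⁻⁵ T.

B ≈ 31.8 μT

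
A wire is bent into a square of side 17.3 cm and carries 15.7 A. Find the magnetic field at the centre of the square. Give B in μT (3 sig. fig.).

Each side is a finite straight segment at perpendicular distance d = a/(2 tan(π/4)) = 0.0865 m from the centre, with end-angles ±π/4.
One side contributes B₁ = (μ₀I/4πd)·2 sin(π/4) = 2.57×10⁻⁵ T.
All 4 sides add in the same direction: B = 4 × 2.57×10⁻⁵ = 1.03×10⁻⁴ T.

B ≈ 103 μT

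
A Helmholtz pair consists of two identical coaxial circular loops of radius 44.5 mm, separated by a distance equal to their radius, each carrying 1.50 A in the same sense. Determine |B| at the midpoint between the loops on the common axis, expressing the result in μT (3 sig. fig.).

Each loop contributes B = μ₀IR²/[2(R²+z²)^(3/2)] on the axis, with z measured from that loop.
Loop 1 (z = 0.02225 m): B₁ = 1.52×10⁻⁵ T. Loop 2 (z = 0.02225 m): B₂ = 1.52×10⁻⁵ T.
The fields add: B = B₁ + B₂ = 3.03×10⁻⁵ T.

B ≈ 30.3 μT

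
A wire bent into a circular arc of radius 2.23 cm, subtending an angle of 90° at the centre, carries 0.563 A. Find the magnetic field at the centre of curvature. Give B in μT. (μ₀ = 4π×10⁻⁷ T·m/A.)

The Biot–Savart field of a circular arc at its centre is B = μ₀Iφ/(4πR), with φ = 1.571 rad.
B = (4π×10⁻⁷ × 0.563 × 1.571) / (4π × 0.0223) = 3.97×10⁻⁶ T.

B ≈ 3.97 μT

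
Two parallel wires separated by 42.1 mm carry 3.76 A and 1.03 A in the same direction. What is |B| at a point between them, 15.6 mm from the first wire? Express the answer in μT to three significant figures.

Each long wire gives B = μ₀I/(2πd). Distances are d₁ = 0.0156 m and d₂ = 0.0265 m.
B₁ = 4.82×10⁻⁵ T, B₂ = 7.77×10⁻⁶ T.
Between parallel currents the two contributions point in opposite directions, so they subtract. B = |B₁ − B₂| = |4.82×10⁻⁵ − 7.77×10⁻⁶| = 4.04×10⁻⁵ T.

B ≈ 40.4 μT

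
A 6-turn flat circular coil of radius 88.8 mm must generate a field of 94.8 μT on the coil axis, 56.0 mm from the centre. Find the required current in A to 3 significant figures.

I ≈ 3.69 A

For an N-turn coil, B = Nμ₀IR²/[2(R²+z²)^(3/2)] with R = 0.0888 m, z = 0.056 m, so I = 2B(R²+z²)^(3/2)/(Nμ₀R²) = 2 × 9.48×10⁻⁵ × 1.16×10⁻³ / (6 × 4π×10⁻⁷ × 0.007885) = 3.69 A.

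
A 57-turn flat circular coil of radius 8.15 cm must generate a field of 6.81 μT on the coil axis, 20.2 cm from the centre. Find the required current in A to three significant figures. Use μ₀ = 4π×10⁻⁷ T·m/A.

I ≈ 0.296 A

For an N-turn coil, B = Nμ₀IR²/[2(R²+z²)^(3/2)] with R = 0.0815 m, z = 0.202 m, so I = 2B(R²+z²)^(3/2)/(Nμ₀R²) = 2 × 6.81×10⁻⁶ × 1.03×10⁻² / (57 × 4π×10⁻⁷ × 0.006642) = 0.296 A.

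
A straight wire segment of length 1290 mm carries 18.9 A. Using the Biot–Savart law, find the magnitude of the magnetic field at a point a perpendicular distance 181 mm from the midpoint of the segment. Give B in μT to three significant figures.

For a finite straight segment, B = (μ₀I/4πd)(sinθ₁ + sinθ₂), where θ₁, θ₂ are the angles from the perpendicular to each end.
The perpendicular from the point meets the wire at its midpoint, so each end is L/2 = 0.645 m away along the wire.
sinθ₁ = 0.645/√(0.645²+0.181²) = 0.9628; sinθ₂ = 0.645/√(0.645²+0.181²) = 0.9628.
B = (4π×10⁻⁷ × 18.9) / (4π × 0.181) × (0.9628 + 0.9628) = 2.01×10⁻⁵ T.

B ≈ 20.1 μT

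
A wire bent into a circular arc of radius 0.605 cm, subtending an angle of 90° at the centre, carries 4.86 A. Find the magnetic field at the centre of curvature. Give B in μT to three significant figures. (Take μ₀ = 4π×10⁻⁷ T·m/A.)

B ≈ 126 μT

The Biot–Savart field of a circular arc at its centre is B = μ₀Iφ/(4πR), with φ = 1.571 rad.
B = (4π×10⁻⁷ × 4.86 × 1.571) / (4π × 0.00605) = 1.26×10⁻⁴ T.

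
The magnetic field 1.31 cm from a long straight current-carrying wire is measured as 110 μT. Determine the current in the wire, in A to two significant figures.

For a long straight wire B = μ₀I/(2πd), so I = 2πdB/μ₀.
I = 2π × 0.0131 × 1.10×10⁻⁴ / (4π×10⁻⁷) = 7.20 A.

I ≈ 7.2 A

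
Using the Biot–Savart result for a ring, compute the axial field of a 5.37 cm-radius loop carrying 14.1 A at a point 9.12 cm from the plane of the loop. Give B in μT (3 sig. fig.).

On the axis of a circular loop, B = μ₀IR² / [2(R²+z²)^(3/2)].
R² + z² = (0.0537)² + (0.0912)² = 0.0112 m², and (R²+z²)^(3/2) = 1.19×10⁻³ m³.
B = (4π×10⁻⁷ × 14.1 × 0.002884) / (2 × 1.19×10⁻³) = 2.16×10⁻⁵ T.

B ≈ 21.6 μT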